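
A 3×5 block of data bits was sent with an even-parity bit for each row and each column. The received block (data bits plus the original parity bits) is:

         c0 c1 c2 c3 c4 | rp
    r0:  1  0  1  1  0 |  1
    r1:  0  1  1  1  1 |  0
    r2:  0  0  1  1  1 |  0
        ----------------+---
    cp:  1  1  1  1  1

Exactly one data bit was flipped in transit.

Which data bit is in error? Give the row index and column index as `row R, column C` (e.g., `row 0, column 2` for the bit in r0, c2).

row 2, column 4

Recompute each row's even parity and compare to rp:
  r0: data parity 1, sent rp 1 → ok
  r1: data parity 0, sent rp 0 → ok
  r2: data parity 1, sent rp 0 → mismatch
Recompute each column's even parity and compare to cp:
  c0: data parity 1, sent cp 1 → ok
  c1: data parity 1, sent cp 1 → ok
  c2: data parity 1, sent cp 1 → ok
  c3: data parity 1, sent cp 1 → ok
  c4: data parity 0, sent cp 1 → mismatch
Exactly one row (r2) and one column (c4) fail → the flipped bit is at their intersection.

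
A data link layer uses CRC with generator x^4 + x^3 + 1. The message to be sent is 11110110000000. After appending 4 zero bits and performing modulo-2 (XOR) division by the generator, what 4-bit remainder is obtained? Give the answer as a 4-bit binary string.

0101

Append 4 zeros: 111101100000000000. Divide by 11001 (XOR where the leading bit is 1):
  pos 0: 11110 XOR 11001 = 00111
  pos 2: 11111 XOR 11001 = 00110
  pos 4: 11000 XOR 11001 = 00001
  pos 8: 10000 XOR 11001 = 01001
  pos 9: 10010 XOR 11001 = 01011
  pos 10: 10110 XOR 11001 = 01111
  pos 11: 11110 XOR 11001 = 00111
  pos 13: 11100 XOR 11001 = 00101
Remainder (last 4 bits) = 0101. This is the CRC / FCS.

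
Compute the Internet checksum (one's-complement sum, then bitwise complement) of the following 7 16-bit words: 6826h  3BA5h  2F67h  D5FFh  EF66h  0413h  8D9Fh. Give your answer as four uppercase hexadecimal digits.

One's-complement addition (fold any carry out of bit 15 back into bit 0):
  0x6826 + 0x3BA5 = 0x0A3CB
  0xA3CB + 0x2F67 = 0x0D332
  0xD332 + 0xD5FF = 0x1A931 → wrap carry → 0xA932
  0xA932 + 0xEF66 = 0x19898 → wrap carry → 0x9899
  0x9899 + 0x0413 = 0x09CAC
  0x9CAC + 0x8D9F = 0x12A4B → wrap carry → 0x2A4C
One's-complement sum = 0x2A4C.
Checksum = ~0x2A4C & 0xFFFF = 0xD5B3.

D5B3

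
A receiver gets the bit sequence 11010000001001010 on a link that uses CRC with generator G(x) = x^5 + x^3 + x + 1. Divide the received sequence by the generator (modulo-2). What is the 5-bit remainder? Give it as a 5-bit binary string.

Modulo-2 division of 11010000001001010 by 101011:
  pos 0: 110100 XOR 101011 = 011111
  pos 1: 111110 XOR 101011 = 010101
  pos 2: 101010 XOR 101011 = 000001
  pos 7: 100100 XOR 101011 = 001111
  pos 9: 111110 XOR 101011 = 010101
  pos 10: 101011 XOR 101011 = 000000
Remainder = 00000 (zero — the frame passes the CRC check).

00000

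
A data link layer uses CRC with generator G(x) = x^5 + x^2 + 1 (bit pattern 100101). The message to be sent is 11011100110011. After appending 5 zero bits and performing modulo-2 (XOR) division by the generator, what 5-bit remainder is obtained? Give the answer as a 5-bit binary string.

01010

Append 5 zeros: 1101110011001100000. Divide by 100101 (XOR where the leading bit is 1):
  pos 0: 110111 XOR 100101 = 010010
  pos 1: 100100 XOR 100101 = 000001
  pos 6: 101100 XOR 100101 = 001001
  pos 8: 100111 XOR 100101 = 000010
  pos 12: 100000 XOR 100101 = 000101
Remainder (last 5 bits) = 01010. This is the CRC / FCS.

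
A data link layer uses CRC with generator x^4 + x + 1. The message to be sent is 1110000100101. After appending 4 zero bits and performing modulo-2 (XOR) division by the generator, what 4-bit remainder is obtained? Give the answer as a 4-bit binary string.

Append 4 zeros: 11100001001010000. Divide by 10011 (XOR where the leading bit is 1):
  pos 0: 11100 XOR 10011 = 01111
  pos 1: 11110 XOR 10011 = 01101
  pos 2: 11010 XOR 10011 = 01001
  pos 3: 10011 XOR 10011 = 00000
  pos 10: 10100 XOR 10011 = 00111
  pos 12: 11100 XOR 10011 = 01111
Remainder (last 4 bits) = 1111. This is the CRC / FCS.

1111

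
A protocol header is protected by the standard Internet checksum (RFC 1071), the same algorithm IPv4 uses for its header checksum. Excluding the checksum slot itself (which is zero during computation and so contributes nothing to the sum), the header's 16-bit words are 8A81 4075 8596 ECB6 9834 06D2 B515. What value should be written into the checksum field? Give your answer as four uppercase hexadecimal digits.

One's-complement addition (fold any carry out of bit 15 back into bit 0):
  0x8A81 + 0x4075 = 0x0CAF6
  0xCAF6 + 0x8596 = 0x1508C → wrap carry → 0x508D
  0x508D + 0xECB6 = 0x13D43 → wrap carry → 0x3D44
  0x3D44 + 0x9834 = 0x0D578
  0xD578 + 0x06D2 = 0x0DC4A
  0xDC4A + 0xB515 = 0x1915F → wrap carry → 0x9160
One's-complement sum = 0x9160.
Checksum = ~0x9160 & 0xFFFF = 0x6E9F.

6E9F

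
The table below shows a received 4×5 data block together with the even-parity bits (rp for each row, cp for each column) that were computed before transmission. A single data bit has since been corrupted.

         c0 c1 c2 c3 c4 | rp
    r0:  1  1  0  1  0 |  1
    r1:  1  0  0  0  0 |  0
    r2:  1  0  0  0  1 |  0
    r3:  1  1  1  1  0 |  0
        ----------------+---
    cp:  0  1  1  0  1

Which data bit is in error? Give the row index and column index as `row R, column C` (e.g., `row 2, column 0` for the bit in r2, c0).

Recompute each row's even parity and compare to rp:
  r0: data parity 1, sent rp 1 → ok
  r1: data parity 1, sent rp 0 → mismatch
  r2: data parity 0, sent rp 0 → ok
  r3: data parity 0, sent rp 0 → ok
Recompute each column's even parity and compare to cp:
  c0: data parity 0, sent cp 0 → ok
  c1: data parity 0, sent cp 1 → mismatch
  c2: data parity 1, sent cp 1 → ok
  c3: data parity 0, sent cp 0 → ok
  c4: data parity 1, sent cp 1 → ok
Exactly one row (r1) and one column (c1) fail → the flipped bit is at their intersection.

row 1, column 1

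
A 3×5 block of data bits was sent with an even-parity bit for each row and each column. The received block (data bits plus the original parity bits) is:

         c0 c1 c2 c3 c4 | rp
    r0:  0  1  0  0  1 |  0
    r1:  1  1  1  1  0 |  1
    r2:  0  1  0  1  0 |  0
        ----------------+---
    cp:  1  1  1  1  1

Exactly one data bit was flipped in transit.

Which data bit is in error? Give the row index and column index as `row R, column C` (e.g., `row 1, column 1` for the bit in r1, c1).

row 1, column 3

Recompute each row's even parity and compare to rp:
  r0: data parity 0, sent rp 0 → ok
  r1: data parity 0, sent rp 1 → mismatch
  r2: data parity 0, sent rp 0 → ok
Recompute each column's even parity and compare to cp:
  c0: data parity 1, sent cp 1 → ok
  c1: data parity 1, sent cp 1 → ok
  c2: data parity 1, sent cp 1 → ok
  c3: data parity 0, sent cp 1 → mismatch
  c4: data parity 1, sent cp 1 → ok
Exactly one row (r1) and one column (c3) fail → the flipped bit is at their intersection.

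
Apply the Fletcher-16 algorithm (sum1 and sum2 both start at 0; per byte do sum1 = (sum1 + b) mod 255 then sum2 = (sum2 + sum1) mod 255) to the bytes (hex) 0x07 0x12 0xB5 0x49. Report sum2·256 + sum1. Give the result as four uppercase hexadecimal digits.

0718

Running sums (mod 255):
  after byte 0 (0x07): sum1=7, sum2=7
  after byte 1 (0x12): sum1=25, sum2=32
  after byte 2 (0xB5): sum1=206, sum2=238
  after byte 3 (0x49): sum1=24, sum2=7
Checksum = sum2·256 + sum1 = 7·256 + 24 = 1816 = 0x0718.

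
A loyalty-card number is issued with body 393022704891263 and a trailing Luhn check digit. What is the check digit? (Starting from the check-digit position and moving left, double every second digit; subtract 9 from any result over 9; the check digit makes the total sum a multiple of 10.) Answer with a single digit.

6

Partial digits right→left: 3 6 2 1 9 8 4 0 7 2 2 0 3 9 3
Double every second digit counting from the check-digit position (so the 1st, 3rd, 5th, ... of the partial from the right).
  doubled (with −9 where >9): 6 4 9 8 5 4 6 6 → sum 48
  kept as-is: 6 1 8 0 2 0 9 → sum 26
Total = 48 + 26 = 74.
Check digit = (10 − (74 mod 10)) mod 10 = 6.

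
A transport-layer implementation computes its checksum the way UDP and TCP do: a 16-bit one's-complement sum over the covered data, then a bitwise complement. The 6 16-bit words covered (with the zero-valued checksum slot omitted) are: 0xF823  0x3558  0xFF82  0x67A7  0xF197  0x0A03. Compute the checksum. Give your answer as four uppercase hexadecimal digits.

6FBE

One's-complement addition (fold any carry out of bit 15 back into bit 0):
  0xF823 + 0x3558 = 0x12D7B → wrap carry → 0x2D7C
  0x2D7C + 0xFF82 = 0x12CFE → wrap carry → 0x2CFF
  0x2CFF + 0x67A7 = 0x094A6
  0x94A6 + 0xF197 = 0x1863D → wrap carry → 0x863E
  0x863E + 0x0A03 = 0x09041
One's-complement sum = 0x9041.
Checksum = ~0x9041 & 0xFFFF = 0x6FBE.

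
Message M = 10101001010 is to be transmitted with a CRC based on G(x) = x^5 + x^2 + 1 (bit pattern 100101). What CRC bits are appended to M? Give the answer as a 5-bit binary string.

Append 5 zeros: 1010100101000000. Divide by 100101 (XOR where the leading bit is 1):
  pos 0: 101010 XOR 100101 = 001111
  pos 2: 111101 XOR 100101 = 011000
  pos 3: 110000 XOR 100101 = 010101
  pos 4: 101011 XOR 100101 = 001110
  pos 6: 111000 XOR 100101 = 011101
  pos 7: 111010 XOR 100101 = 011111
  pos 8: 111110 XOR 100101 = 011011
  pos 9: 110110 XOR 100101 = 010011
  pos 10: 100110 XOR 100101 = 000011
Remainder (last 5 bits) = 00011. This is the CRC / FCS.

00011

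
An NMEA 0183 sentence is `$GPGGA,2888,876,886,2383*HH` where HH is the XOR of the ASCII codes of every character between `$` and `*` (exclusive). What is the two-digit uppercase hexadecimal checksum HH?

59

XOR the ASCII codes of the payload characters:
  'G' = 0x47 → acc = 0x47
  'P' = 0x50 → acc = 0x17
  'G' = 0x47 → acc = 0x50
  'G' = 0x47 → acc = 0x17
  'A' = 0x41 → acc = 0x56
  ',' = 0x2C → acc = 0x7A
  '2' = 0x32 → acc = 0x48
  '8' = 0x38 → acc = 0x70
  '8' = 0x38 → acc = 0x48
  '8' = 0x38 → acc = 0x70
  ',' = 0x2C → acc = 0x5C
  '8' = 0x38 → acc = 0x64
  '7' = 0x37 → acc = 0x53
  '6' = 0x36 → acc = 0x65
  ',' = 0x2C → acc = 0x49
  '8' = 0x38 → acc = 0x71
  '8' = 0x38 → acc = 0x49
  '6' = 0x36 → acc = 0x7F
  ',' = 0x2C → acc = 0x53
  '2' = 0x32 → acc = 0x61
  '3' = 0x33 → acc = 0x52
  '8' = 0x38 → acc = 0x6A
  '3' = 0x33 → acc = 0x59
Checksum = 0x59.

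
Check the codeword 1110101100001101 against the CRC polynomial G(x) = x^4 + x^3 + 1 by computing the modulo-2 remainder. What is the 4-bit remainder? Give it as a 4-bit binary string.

0000

Modulo-2 division of 1110101100001101 by 11001:
  pos 0: 11101 XOR 11001 = 00100
  pos 2: 10001 XOR 11001 = 01000
  pos 3: 10001 XOR 11001 = 01000
  pos 4: 10000 XOR 11001 = 01001
  pos 5: 10010 XOR 11001 = 01011
  pos 6: 10110 XOR 11001 = 01111
  pos 7: 11110 XOR 11001 = 00111
  pos 9: 11111 XOR 11001 = 00110
  pos 11: 11001 XOR 11001 = 00000
Remainder = 0000 (zero — the frame passes the CRC check).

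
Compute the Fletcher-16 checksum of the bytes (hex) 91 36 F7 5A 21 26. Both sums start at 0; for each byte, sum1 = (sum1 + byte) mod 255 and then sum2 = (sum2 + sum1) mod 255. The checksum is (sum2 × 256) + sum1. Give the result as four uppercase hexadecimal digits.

CF61

Running sums (mod 255):
  after byte 0 (91): sum1=145, sum2=145
  after byte 1 (36): sum1=199, sum2=89
  after byte 2 (F7): sum1=191, sum2=25
  after byte 3 (5A): sum1=26, sum2=51
  after byte 4 (21): sum1=59, sum2=110
  after byte 5 (26): sum1=97, sum2=207
Checksum = sum2·256 + sum1 = 207·256 + 97 = 53089 = 0xCF61.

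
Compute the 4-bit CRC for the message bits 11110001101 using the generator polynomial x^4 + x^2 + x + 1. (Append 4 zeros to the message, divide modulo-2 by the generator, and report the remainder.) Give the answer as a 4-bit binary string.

Append 4 zeros: 111100011010000. Divide by 10111 (XOR where the leading bit is 1):
  pos 0: 11110 XOR 10111 = 01001
  pos 1: 10010 XOR 10111 = 00101
  pos 3: 10101 XOR 10111 = 00010
  pos 6: 10101 XOR 10111 = 00010
  pos 9: 10000 XOR 10111 = 00111
Remainder (last 4 bits) = 1110. This is the CRC / FCS.

1110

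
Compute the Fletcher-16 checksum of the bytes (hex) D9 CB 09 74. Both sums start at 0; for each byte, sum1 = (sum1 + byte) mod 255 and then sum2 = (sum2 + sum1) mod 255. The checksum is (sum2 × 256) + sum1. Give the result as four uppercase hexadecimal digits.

5123

Running sums (mod 255):
  after byte 0 (D9): sum1=217, sum2=217
  after byte 1 (CB): sum1=165, sum2=127
  after byte 2 (09): sum1=174, sum2=46
  after byte 3 (74): sum1=35, sum2=81
Checksum = sum2·256 + sum1 = 81·256 + 35 = 20771 = 0x5123.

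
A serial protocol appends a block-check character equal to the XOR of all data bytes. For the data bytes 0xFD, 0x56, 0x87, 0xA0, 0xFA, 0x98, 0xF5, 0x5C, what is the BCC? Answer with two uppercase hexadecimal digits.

47

XOR the bytes together:
  start with 0xFD
  0xFD ⊕ 0x56 = 0xAB
  0xAB ⊕ 0x87 = 0x2C
  0x2C ⊕ 0xA0 = 0x8C
  0x8C ⊕ 0xFA = 0x76
  0x76 ⊕ 0x98 = 0xEE
  0xEE ⊕ 0xF5 = 0x1B
  0x1B ⊕ 0x5C = 0x47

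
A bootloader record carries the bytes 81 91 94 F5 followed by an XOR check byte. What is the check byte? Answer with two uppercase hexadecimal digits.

XOR the bytes together:
  start with 0x81
  0x81 ⊕ 0x91 = 0x10
  0x10 ⊕ 0x94 = 0x84
  0x84 ⊕ 0xF5 = 0x71

71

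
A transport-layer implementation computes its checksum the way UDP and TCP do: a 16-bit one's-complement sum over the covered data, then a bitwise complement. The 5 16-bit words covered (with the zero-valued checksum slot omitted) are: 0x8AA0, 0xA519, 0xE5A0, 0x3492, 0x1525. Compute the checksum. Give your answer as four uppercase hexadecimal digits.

A0ED

One's-complement addition (fold any carry out of bit 15 back into bit 0):
  0x8AA0 + 0xA519 = 0x12FB9 → wrap carry → 0x2FBA
  0x2FBA + 0xE5A0 = 0x1155A → wrap carry → 0x155B
  0x155B + 0x3492 = 0x049ED
  0x49ED + 0x1525 = 0x05F12
One's-complement sum = 0x5F12.
Checksum = ~0x5F12 & 0xFFFF = 0xA0ED.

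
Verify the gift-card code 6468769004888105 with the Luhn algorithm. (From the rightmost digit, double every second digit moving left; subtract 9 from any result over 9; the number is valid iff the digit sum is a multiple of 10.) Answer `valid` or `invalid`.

valid

From the right, keep odd positions and double even positions (subtract 9 from any doubled value over 9):
  doubled (positions 2,4,...): 0 7 7 0 9 5 3 3 → sum 34
  kept (positions 1,3,...): 5 1 8 4 0 6 8 4 → sum 36
Total = 70.
70 mod 10 = 0, so the number is valid.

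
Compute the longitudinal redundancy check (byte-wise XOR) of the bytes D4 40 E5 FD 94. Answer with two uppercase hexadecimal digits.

XOR the bytes together:
  start with 0xD4
  0xD4 ⊕ 0x40 = 0x94
  0x94 ⊕ 0xE5 = 0x71
  0x71 ⊕ 0xFD = 0x8C
  0x8C ⊕ 0x94 = 0x18

18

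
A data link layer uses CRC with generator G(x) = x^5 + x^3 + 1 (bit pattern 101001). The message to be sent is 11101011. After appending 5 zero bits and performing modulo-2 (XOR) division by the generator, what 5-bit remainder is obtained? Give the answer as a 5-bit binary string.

00011

Append 5 zeros: 1110101100000. Divide by 101001 (XOR where the leading bit is 1):
  pos 0: 111010 XOR 101001 = 010011
  pos 1: 100111 XOR 101001 = 001110
  pos 3: 111010 XOR 101001 = 010011
  pos 4: 100110 XOR 101001 = 001111
  pos 6: 111100 XOR 101001 = 010101
  pos 7: 101010 XOR 101001 = 000011
Remainder (last 5 bits) = 00011. This is the CRC / FCS.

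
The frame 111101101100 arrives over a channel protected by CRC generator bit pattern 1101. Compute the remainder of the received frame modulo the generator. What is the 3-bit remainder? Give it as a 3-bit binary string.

000

Modulo-2 division of 111101101100 by 1101:
  pos 0: 1111 XOR 1101 = 0010
  pos 2: 1001 XOR 1101 = 0100
  pos 3: 1001 XOR 1101 = 0100
  pos 4: 1000 XOR 1101 = 0101
  pos 5: 1011 XOR 1101 = 0110
  pos 6: 1101 XOR 1101 = 0000
Remainder = 000 (zero — the frame passes the CRC check).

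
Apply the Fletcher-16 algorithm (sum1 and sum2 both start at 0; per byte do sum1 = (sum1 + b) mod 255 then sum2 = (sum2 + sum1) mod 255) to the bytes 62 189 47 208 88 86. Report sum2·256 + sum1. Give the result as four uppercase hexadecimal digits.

Running sums (mod 255):
  after byte 0 (62): sum1=62, sum2=62
  after byte 1 (189): sum1=251, sum2=58
  after byte 2 (47): sum1=43, sum2=101
  after byte 3 (208): sum1=251, sum2=97
  after byte 4 (88): sum1=84, sum2=181
  after byte 5 (86): sum1=170, sum2=96
Checksum = sum2·256 + sum1 = 96·256 + 170 = 24746 = 0x60AA.

60AA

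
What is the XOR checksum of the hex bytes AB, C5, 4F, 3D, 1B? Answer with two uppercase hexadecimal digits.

07

XOR the bytes together:
  start with 0xAB
  0xAB ⊕ 0xC5 = 0x6E
  0x6E ⊕ 0x4F = 0x21
  0x21 ⊕ 0x3D = 0x1C
  0x1C ⊕ 0x1B = 0x07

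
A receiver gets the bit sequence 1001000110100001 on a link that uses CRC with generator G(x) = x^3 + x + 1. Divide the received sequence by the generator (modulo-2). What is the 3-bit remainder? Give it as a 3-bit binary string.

Modulo-2 division of 1001000110100001 by 1011:
  pos 0: 1001 XOR 1011 = 0010
  pos 2: 1000 XOR 1011 = 0011
  pos 4: 1101 XOR 1011 = 0110
  pos 5: 1101 XOR 1011 = 0110
  pos 6: 1100 XOR 1011 = 0111
  pos 7: 1111 XOR 1011 = 0100
  pos 8: 1000 XOR 1011 = 0011
  pos 10: 1100 XOR 1011 = 0111
  pos 11: 1110 XOR 1011 = 0101
  pos 12: 1011 XOR 1011 = 0000
Remainder = 000 (zero — the frame passes the CRC check).

000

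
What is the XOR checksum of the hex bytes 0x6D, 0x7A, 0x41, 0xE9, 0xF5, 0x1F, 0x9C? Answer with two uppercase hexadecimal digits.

C9

XOR the bytes together:
  start with 0x6D
  0x6D ⊕ 0x7A = 0x17
  0x17 ⊕ 0x41 = 0x56
  0x56 ⊕ 0xE9 = 0xBF
  0xBF ⊕ 0xF5 = 0x4A
  0x4A ⊕ 0x1F = 0x55
  0x55 ⊕ 0x9C = 0xC9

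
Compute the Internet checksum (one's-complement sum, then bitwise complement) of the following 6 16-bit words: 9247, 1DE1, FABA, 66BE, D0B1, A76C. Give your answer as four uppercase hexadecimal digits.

One's-complement addition (fold any carry out of bit 15 back into bit 0):
  0x9247 + 0x1DE1 = 0x0B028
  0xB028 + 0xFABA = 0x1AAE2 → wrap carry → 0xAAE3
  0xAAE3 + 0x66BE = 0x111A1 → wrap carry → 0x11A2
  0x11A2 + 0xD0B1 = 0x0E253
  0xE253 + 0xA76C = 0x189BF → wrap carry → 0x89C0
One's-complement sum = 0x89C0.
Checksum = ~0x89C0 & 0xFFFF = 0x763F.

763F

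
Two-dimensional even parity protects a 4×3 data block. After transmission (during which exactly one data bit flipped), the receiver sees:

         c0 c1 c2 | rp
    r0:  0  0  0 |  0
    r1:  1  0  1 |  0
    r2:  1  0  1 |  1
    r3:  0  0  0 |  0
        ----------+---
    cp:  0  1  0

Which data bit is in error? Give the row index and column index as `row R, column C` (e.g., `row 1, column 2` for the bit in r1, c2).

Recompute each row's even parity and compare to rp:
  r0: data parity 0, sent rp 0 → ok
  r1: data parity 0, sent rp 0 → ok
  r2: data parity 0, sent rp 1 → mismatch
  r3: data parity 0, sent rp 0 → ok
Recompute each column's even parity and compare to cp:
  c0: data parity 0, sent cp 0 → ok
  c1: data parity 0, sent cp 1 → mismatch
  c2: data parity 0, sent cp 0 → ok
Exactly one row (r2) and one column (c1) fail → the flipped bit is at their intersection.

row 2, column 1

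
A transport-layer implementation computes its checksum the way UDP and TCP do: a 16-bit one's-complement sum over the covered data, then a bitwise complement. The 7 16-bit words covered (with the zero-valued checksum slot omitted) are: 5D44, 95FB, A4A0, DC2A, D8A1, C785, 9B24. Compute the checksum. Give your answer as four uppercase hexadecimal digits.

50A8

One's-complement addition (fold any carry out of bit 15 back into bit 0):
  0x5D44 + 0x95FB = 0x0F33F
  0xF33F + 0xA4A0 = 0x197DF → wrap carry → 0x97E0
  0x97E0 + 0xDC2A = 0x1740A → wrap carry → 0x740B
  0x740B + 0xD8A1 = 0x14CAC → wrap carry → 0x4CAD
  0x4CAD + 0xC785 = 0x11432 → wrap carry → 0x1433
  0x1433 + 0x9B24 = 0x0AF57
One's-complement sum = 0xAF57.
Checksum = ~0xAF57 & 0xFFFF = 0x50A8.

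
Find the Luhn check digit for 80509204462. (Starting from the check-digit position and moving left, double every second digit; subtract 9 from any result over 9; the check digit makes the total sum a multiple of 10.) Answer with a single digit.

9

Partial digits right→left: 2 6 4 4 0 2 9 0 5 0 8
Double every second digit counting from the check-digit position (so the 1st, 3rd, 5th, ... of the partial from the right).
  doubled (with −9 where >9): 4 8 0 9 1 7 → sum 29
  kept as-is: 6 4 2 0 0 → sum 12
Total = 29 + 12 = 41.
Check digit = (10 − (41 mod 10)) mod 10 = 9.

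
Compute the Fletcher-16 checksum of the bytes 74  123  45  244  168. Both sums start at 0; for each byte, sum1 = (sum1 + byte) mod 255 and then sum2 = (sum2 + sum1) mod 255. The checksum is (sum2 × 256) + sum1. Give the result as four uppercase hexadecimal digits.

7B90

Running sums (mod 255):
  after byte 0 (74): sum1=74, sum2=74
  after byte 1 (123): sum1=197, sum2=16
  after byte 2 (45): sum1=242, sum2=3
  after byte 3 (244): sum1=231, sum2=234
  after byte 4 (168): sum1=144, sum2=123
Checksum = sum2·256 + sum1 = 123·256 + 144 = 31632 = 0x7B90.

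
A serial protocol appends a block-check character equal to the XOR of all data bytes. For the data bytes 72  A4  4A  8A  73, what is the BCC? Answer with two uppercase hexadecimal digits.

65

XOR the bytes together:
  start with 0x72
  0x72 ⊕ 0xA4 = 0xD6
  0xD6 ⊕ 0x4A = 0x9C
  0x9C ⊕ 0x8A = 0x16
  0x16 ⊕ 0x73 = 0x65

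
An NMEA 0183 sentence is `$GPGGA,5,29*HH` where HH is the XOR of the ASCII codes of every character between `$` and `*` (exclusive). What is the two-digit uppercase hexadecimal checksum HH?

68

XOR the ASCII codes of the payload characters:
  'G' = 0x47 → acc = 0x47
  'P' = 0x50 → acc = 0x17
  'G' = 0x47 → acc = 0x50
  'G' = 0x47 → acc = 0x17
  'A' = 0x41 → acc = 0x56
  ',' = 0x2C → acc = 0x7A
  '5' = 0x35 → acc = 0x4F
  ',' = 0x2C → acc = 0x63
  '2' = 0x32 → acc = 0x51
  '9' = 0x39 → acc = 0x68
Checksum = 0x68.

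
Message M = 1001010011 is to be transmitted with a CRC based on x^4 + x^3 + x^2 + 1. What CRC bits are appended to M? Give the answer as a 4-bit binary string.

Append 4 zeros: 10010100110000. Divide by 11101 (XOR where the leading bit is 1):
  pos 0: 10010 XOR 11101 = 01111
  pos 1: 11111 XOR 11101 = 00010
  pos 4: 10001 XOR 11101 = 01100
  pos 5: 11001 XOR 11101 = 00100
  pos 7: 10000 XOR 11101 = 01101
  pos 8: 11010 XOR 11101 = 00111
Remainder (last 4 bits) = 1110. This is the CRC / FCS.

1110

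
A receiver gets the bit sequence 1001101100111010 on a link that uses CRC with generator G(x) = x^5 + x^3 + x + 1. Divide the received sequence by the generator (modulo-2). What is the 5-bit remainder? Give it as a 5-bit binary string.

10101

Modulo-2 division of 1001101100111010 by 101011:
  pos 0: 100110 XOR 101011 = 001101
  pos 2: 110111 XOR 101011 = 011100
  pos 3: 111000 XOR 101011 = 010011
  pos 4: 100110 XOR 101011 = 001101
  pos 6: 110111 XOR 101011 = 011100
  pos 7: 111001 XOR 101011 = 010010
  pos 8: 100100 XOR 101011 = 001111
  pos 10: 111110 XOR 101011 = 010101
Remainder = 10101 (nonzero — an error is detected).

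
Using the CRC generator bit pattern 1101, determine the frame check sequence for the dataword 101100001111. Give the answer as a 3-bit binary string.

Append 3 zeros: 101100001111000. Divide by 1101 (XOR where the leading bit is 1):
  pos 0: 1011 XOR 1101 = 0110
  pos 1: 1100 XOR 1101 = 0001
  pos 4: 1000 XOR 1101 = 0101
  pos 5: 1011 XOR 1101 = 0110
  pos 6: 1101 XOR 1101 = 0000
  pos 10: 1100 XOR 1101 = 0001
Remainder (last 3 bits) = 010. This is the CRC / FCS.

010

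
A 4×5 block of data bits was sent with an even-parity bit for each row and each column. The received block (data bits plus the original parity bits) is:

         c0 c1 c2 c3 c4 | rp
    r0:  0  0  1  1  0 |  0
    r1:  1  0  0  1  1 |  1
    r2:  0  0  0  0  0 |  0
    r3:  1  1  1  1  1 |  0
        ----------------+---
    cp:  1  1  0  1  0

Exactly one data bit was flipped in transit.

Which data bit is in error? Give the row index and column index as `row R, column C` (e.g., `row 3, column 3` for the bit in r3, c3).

row 3, column 0

Recompute each row's even parity and compare to rp:
  r0: data parity 0, sent rp 0 → ok
  r1: data parity 1, sent rp 1 → ok
  r2: data parity 0, sent rp 0 → ok
  r3: data parity 1, sent rp 0 → mismatch
Recompute each column's even parity and compare to cp:
  c0: data parity 0, sent cp 1 → mismatch
  c1: data parity 1, sent cp 1 → ok
  c2: data parity 0, sent cp 0 → ok
  c3: data parity 1, sent cp 1 → ok
  c4: data parity 0, sent cp 0 → ok
Exactly one row (r3) and one column (c0) fail → the flipped bit is at their intersection.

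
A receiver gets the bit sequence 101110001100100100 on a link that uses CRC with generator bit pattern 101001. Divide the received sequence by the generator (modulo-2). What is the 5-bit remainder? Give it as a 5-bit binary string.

00010

Modulo-2 division of 101110001100100100 by 101001:
  pos 0: 101110 XOR 101001 = 000111
  pos 3: 111001 XOR 101001 = 010000
  pos 4: 100001 XOR 101001 = 001000
  pos 6: 100000 XOR 101001 = 001001
  pos 8: 100110 XOR 101001 = 001111
  pos 10: 111101 XOR 101001 = 010100
  pos 11: 101000 XOR 101001 = 000001
Remainder = 00010 (nonzero — an error is detected).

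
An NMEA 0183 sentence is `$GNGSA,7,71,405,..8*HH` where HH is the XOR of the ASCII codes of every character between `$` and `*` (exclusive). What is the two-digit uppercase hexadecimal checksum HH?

XOR the ASCII codes of the payload characters:
  'G' = 0x47 → acc = 0x47
  'N' = 0x4E → acc = 0x09
  'G' = 0x47 → acc = 0x4E
  'S' = 0x53 → acc = 0x1D
  'A' = 0x41 → acc = 0x5C
  ',' = 0x2C → acc = 0x70
  '7' = 0x37 → acc = 0x47
  ',' = 0x2C → acc = 0x6B
  '7' = 0x37 → acc = 0x5C
  '1' = 0x31 → acc = 0x6D
  ',' = 0x2C → acc = 0x41
  '4' = 0x34 → acc = 0x75
  '0' = 0x30 → acc = 0x45
  '5' = 0x35 → acc = 0x70
  ',' = 0x2C → acc = 0x5C
  '.' = 0x2E → acc = 0x72
  '.' = 0x2E → acc = 0x5C
  '8' = 0x38 → acc = 0x64
Checksum = 0x64.

64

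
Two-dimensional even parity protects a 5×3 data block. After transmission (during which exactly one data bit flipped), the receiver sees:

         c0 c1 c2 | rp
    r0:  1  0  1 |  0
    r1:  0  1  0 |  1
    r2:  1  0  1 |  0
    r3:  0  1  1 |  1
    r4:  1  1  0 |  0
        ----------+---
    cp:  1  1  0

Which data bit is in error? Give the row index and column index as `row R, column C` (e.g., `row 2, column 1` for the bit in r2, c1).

row 3, column 2

Recompute each row's even parity and compare to rp:
  r0: data parity 0, sent rp 0 → ok
  r1: data parity 1, sent rp 1 → ok
  r2: data parity 0, sent rp 0 → ok
  r3: data parity 0, sent rp 1 → mismatch
  r4: data parity 0, sent rp 0 → ok
Recompute each column's even parity and compare to cp:
  c0: data parity 1, sent cp 1 → ok
  c1: data parity 1, sent cp 1 → ok
  c2: data parity 1, sent cp 0 → mismatch
Exactly one row (r3) and one column (c2) fail → the flipped bit is at their intersection.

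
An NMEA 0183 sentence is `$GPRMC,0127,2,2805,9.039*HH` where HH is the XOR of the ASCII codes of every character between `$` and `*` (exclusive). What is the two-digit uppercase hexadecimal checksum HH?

XOR the ASCII codes of the payload characters:
  'G' = 0x47 → acc = 0x47
  'P' = 0x50 → acc = 0x17
  'R' = 0x52 → acc = 0x45
  'M' = 0x4D → acc = 0x08
  'C' = 0x43 → acc = 0x4B
  ',' = 0x2C → acc = 0x67
  '0' = 0x30 → acc = 0x57
  '1' = 0x31 → acc = 0x66
  '2' = 0x32 → acc = 0x54
  '7' = 0x37 → acc = 0x63
  ',' = 0x2C → acc = 0x4F
  '2' = 0x32 → acc = 0x7D
  ',' = 0x2C → acc = 0x51
  '2' = 0x32 → acc = 0x63
  '8' = 0x38 → acc = 0x5B
  '0' = 0x30 → acc = 0x6B
  '5' = 0x35 → acc = 0x5E
  ',' = 0x2C → acc = 0x72
  '9' = 0x39 → acc = 0x4B
  '.' = 0x2E → acc = 0x65
  '0' = 0x30 → acc = 0x55
  '3' = 0x33 → acc = 0x66
  '9' = 0x39 → acc = 0x5F
Checksum = 0x5F.

5F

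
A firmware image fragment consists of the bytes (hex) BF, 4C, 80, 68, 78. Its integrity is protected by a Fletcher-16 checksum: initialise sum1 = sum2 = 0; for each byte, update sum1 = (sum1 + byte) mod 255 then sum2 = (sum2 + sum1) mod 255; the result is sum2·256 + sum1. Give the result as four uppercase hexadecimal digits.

BA6D

Running sums (mod 255):
  after byte 0 (BF): sum1=191, sum2=191
  after byte 1 (4C): sum1=12, sum2=203
  after byte 2 (80): sum1=140, sum2=88
  after byte 3 (68): sum1=244, sum2=77
  after byte 4 (78): sum1=109, sum2=186
Checksum = sum2·256 + sum1 = 186·256 + 109 = 47725 = 0xBA6D.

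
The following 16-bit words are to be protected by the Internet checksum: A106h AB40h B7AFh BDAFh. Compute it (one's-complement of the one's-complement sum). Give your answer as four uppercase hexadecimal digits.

3E59

One's-complement addition (fold any carry out of bit 15 back into bit 0):
  0xA106 + 0xAB40 = 0x14C46 → wrap carry → 0x4C47
  0x4C47 + 0xB7AF = 0x103F6 → wrap carry → 0x03F7
  0x03F7 + 0xBDAF = 0x0C1A6
One's-complement sum = 0xC1A6.
Checksum = ~0xC1A6 & 0xFFFF = 0x3E59.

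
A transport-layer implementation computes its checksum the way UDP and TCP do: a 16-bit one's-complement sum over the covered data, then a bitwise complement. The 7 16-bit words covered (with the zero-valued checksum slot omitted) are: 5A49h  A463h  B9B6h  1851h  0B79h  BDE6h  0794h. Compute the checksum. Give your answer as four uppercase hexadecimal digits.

5E57

One's-complement addition (fold any carry out of bit 15 back into bit 0):
  0x5A49 + 0xA463 = 0x0FEAC
  0xFEAC + 0xB9B6 = 0x1B862 → wrap carry → 0xB863
  0xB863 + 0x1851 = 0x0D0B4
  0xD0B4 + 0x0B79 = 0x0DC2D
  0xDC2D + 0xBDE6 = 0x19A13 → wrap carry → 0x9A14
  0x9A14 + 0x0794 = 0x0A1A8
One's-complement sum = 0xA1A8.
Checksum = ~0xA1A8 & 0xFFFF = 0x5E57.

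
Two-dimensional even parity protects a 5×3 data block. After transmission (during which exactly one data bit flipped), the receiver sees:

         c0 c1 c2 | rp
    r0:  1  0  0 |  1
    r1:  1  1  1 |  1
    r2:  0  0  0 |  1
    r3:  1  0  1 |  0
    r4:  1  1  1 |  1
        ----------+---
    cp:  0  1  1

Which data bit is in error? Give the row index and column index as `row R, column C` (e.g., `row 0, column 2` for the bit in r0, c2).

Recompute each row's even parity and compare to rp:
  r0: data parity 1, sent rp 1 → ok
  r1: data parity 1, sent rp 1 → ok
  r2: data parity 0, sent rp 1 → mismatch
  r3: data parity 0, sent rp 0 → ok
  r4: data parity 1, sent rp 1 → ok
Recompute each column's even parity and compare to cp:
  c0: data parity 0, sent cp 0 → ok
  c1: data parity 0, sent cp 1 → mismatch
  c2: data parity 1, sent cp 1 → ok
Exactly one row (r2) and one column (c1) fail → the flipped bit is at their intersection.

row 2, column 1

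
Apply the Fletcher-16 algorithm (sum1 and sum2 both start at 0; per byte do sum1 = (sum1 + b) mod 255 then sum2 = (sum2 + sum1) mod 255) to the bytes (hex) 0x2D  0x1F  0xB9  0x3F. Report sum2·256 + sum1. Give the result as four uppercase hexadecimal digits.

C445

Running sums (mod 255):
  after byte 0 (0x2D): sum1=45, sum2=45
  after byte 1 (0x1F): sum1=76, sum2=121
  after byte 2 (0xB9): sum1=6, sum2=127
  after byte 3 (0x3F): sum1=69, sum2=196
Checksum = sum2·256 + sum1 = 196·256 + 69 = 50245 = 0xC445.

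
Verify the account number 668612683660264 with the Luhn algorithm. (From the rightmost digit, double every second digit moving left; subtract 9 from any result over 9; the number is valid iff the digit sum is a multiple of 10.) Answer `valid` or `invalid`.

invalid

From the right, keep odd positions and double even positions (subtract 9 from any doubled value over 9):
  doubled (positions 2,4,...): 3 0 3 7 4 3 3 → sum 23
  kept (positions 1,3,...): 4 2 6 3 6 1 8 6 → sum 36
Total = 59.
59 mod 10 = 9, so the number is invalid.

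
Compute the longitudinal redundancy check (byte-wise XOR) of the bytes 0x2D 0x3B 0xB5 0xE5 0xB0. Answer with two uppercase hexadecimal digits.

F6

XOR the bytes together:
  start with 0x2D
  0x2D ⊕ 0x3B = 0x16
  0x16 ⊕ 0xB5 = 0xA3
  0xA3 ⊕ 0xE5 = 0x46
  0x46 ⊕ 0xB0 = 0xF6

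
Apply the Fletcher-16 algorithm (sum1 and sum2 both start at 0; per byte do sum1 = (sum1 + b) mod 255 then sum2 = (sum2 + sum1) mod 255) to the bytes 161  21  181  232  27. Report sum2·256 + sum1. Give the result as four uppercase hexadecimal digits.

Running sums (mod 255):
  after byte 0 (161): sum1=161, sum2=161
  after byte 1 (21): sum1=182, sum2=88
  after byte 2 (181): sum1=108, sum2=196
  after byte 3 (232): sum1=85, sum2=26
  after byte 4 (27): sum1=112, sum2=138
Checksum = sum2·256 + sum1 = 138·256 + 112 = 35440 = 0x8A70.

8A70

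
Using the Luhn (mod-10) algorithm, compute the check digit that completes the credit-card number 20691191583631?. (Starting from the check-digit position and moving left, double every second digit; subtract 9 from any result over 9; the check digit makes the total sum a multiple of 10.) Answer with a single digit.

6

Partial digits right→left: 1 3 6 3 8 5 1 9 1 1 9 6 0 2
Double every second digit counting from the check-digit position (so the 1st, 3rd, 5th, ... of the partial from the right).
  doubled (with −9 where >9): 2 3 7 2 2 9 0 → sum 25
  kept as-is: 3 3 5 9 1 6 2 → sum 29
Total = 25 + 29 = 54.
Check digit = (10 − (54 mod 10)) mod 10 = 6.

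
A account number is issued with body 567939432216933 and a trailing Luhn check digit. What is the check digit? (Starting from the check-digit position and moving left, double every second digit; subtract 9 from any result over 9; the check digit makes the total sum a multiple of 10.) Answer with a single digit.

Partial digits right→left: 3 3 9 6 1 2 2 3 4 9 3 9 7 6 5
Double every second digit counting from the check-digit position (so the 1st, 3rd, 5th, ... of the partial from the right).
  doubled (with −9 where >9): 6 9 2 4 8 6 5 1 → sum 41
  kept as-is: 3 6 2 3 9 9 6 → sum 38
Total = 41 + 38 = 79.
Check digit = (10 − (79 mod 10)) mod 10 = 1.

1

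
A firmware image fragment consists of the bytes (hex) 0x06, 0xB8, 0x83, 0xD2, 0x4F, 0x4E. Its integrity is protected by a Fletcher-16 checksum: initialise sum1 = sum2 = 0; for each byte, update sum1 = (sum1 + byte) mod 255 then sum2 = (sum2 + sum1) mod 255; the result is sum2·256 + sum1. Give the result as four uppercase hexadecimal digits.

33B2

Running sums (mod 255):
  after byte 0 (0x06): sum1=6, sum2=6
  after byte 1 (0xB8): sum1=190, sum2=196
  after byte 2 (0x83): sum1=66, sum2=7
  after byte 3 (0xD2): sum1=21, sum2=28
  after byte 4 (0x4F): sum1=100, sum2=128
  after byte 5 (0x4E): sum1=178, sum2=51
Checksum = sum2·256 + sum1 = 51·256 + 178 = 13234 = 0x33B2.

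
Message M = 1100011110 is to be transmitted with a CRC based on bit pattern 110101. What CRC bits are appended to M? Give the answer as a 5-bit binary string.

Append 5 zeros: 110001111000000. Divide by 110101 (XOR where the leading bit is 1):
  pos 0: 110001 XOR 110101 = 000100
  pos 3: 100111 XOR 110101 = 010010
  pos 4: 100100 XOR 110101 = 010001
  pos 5: 100010 XOR 110101 = 010111
  pos 6: 101110 XOR 110101 = 011011
  pos 7: 110110 XOR 110101 = 000011
Remainder (last 5 bits) = 01100. This is the CRC / FCS.

01100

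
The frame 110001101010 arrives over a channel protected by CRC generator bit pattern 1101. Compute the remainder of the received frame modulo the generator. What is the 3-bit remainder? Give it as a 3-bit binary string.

000

Modulo-2 division of 110001101010 by 1101:
  pos 0: 1100 XOR 1101 = 0001
  pos 3: 1011 XOR 1101 = 0110
  pos 4: 1100 XOR 1101 = 0001
  pos 7: 1101 XOR 1101 = 0000
Remainder = 000 (zero — the frame passes the CRC check).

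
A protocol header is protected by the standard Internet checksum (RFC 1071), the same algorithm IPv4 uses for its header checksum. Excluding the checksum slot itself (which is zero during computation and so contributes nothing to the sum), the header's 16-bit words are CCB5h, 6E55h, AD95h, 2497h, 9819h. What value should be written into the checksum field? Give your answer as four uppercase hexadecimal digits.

One's-complement addition (fold any carry out of bit 15 back into bit 0):
  0xCCB5 + 0x6E55 = 0x13B0A → wrap carry → 0x3B0B
  0x3B0B + 0xAD95 = 0x0E8A0
  0xE8A0 + 0x2497 = 0x10D37 → wrap carry → 0x0D38
  0x0D38 + 0x9819 = 0x0A551
One's-complement sum = 0xA551.
Checksum = ~0xA551 & 0xFFFF = 0x5AAE.

5AAE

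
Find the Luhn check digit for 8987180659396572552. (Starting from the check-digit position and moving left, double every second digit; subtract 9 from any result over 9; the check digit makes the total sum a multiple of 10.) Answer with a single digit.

Partial digits right→left: 2 5 5 2 7 5 6 9 3 9 5 6 0 8 1 7 8 9 8
Double every second digit counting from the check-digit position (so the 1st, 3rd, 5th, ... of the partial from the right).
  doubled (with −9 where >9): 4 1 5 3 6 1 0 2 7 7 → sum 36
  kept as-is: 5 2 5 9 9 6 8 7 9 → sum 60
Total = 36 + 60 = 96.
Check digit = (10 − (96 mod 10)) mod 10 = 4.

4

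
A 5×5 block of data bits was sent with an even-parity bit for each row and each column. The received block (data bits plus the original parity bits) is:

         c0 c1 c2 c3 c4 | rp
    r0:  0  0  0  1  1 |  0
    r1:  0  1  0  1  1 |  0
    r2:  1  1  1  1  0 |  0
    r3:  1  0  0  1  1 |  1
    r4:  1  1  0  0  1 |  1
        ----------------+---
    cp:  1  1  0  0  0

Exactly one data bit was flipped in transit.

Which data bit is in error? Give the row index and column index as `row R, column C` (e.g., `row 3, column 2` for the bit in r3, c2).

Recompute each row's even parity and compare to rp:
  r0: data parity 0, sent rp 0 → ok
  r1: data parity 1, sent rp 0 → mismatch
  r2: data parity 0, sent rp 0 → ok
  r3: data parity 1, sent rp 1 → ok
  r4: data parity 1, sent rp 1 → ok
Recompute each column's even parity and compare to cp:
  c0: data parity 1, sent cp 1 → ok
  c1: data parity 1, sent cp 1 → ok
  c2: data parity 1, sent cp 0 → mismatch
  c3: data parity 0, sent cp 0 → ok
  c4: data parity 0, sent cp 0 → ok
Exactly one row (r1) and one column (c2) fail → the flipped bit is at their intersection.

row 1, column 2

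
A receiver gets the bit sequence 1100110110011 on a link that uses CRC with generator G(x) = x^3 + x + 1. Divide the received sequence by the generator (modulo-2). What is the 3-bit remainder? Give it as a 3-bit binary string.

Modulo-2 division of 1100110110011 by 1011:
  pos 0: 1100 XOR 1011 = 0111
  pos 1: 1111 XOR 1011 = 0100
  pos 2: 1001 XOR 1011 = 0010
  pos 4: 1001 XOR 1011 = 0010
  pos 6: 1010 XOR 1011 = 0001
  pos 9: 1011 XOR 1011 = 0000
Remainder = 000 (zero — the frame passes the CRC check).

000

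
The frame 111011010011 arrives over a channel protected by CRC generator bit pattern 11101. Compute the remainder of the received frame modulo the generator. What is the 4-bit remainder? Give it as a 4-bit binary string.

Modulo-2 division of 111011010011 by 11101:
  pos 0: 11101 XOR 11101 = 00000
  pos 5: 10100 XOR 11101 = 01001
  pos 6: 10011 XOR 11101 = 01110
  pos 7: 11101 XOR 11101 = 00000
Remainder = 0000 (zero — the frame passes the CRC check).

0000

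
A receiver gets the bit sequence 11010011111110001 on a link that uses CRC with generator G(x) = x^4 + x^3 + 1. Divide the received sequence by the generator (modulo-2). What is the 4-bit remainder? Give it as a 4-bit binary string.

Modulo-2 division of 11010011111110001 by 11001:
  pos 0: 11010 XOR 11001 = 00011
  pos 3: 11011 XOR 11001 = 00010
  pos 6: 10111 XOR 11001 = 01110
  pos 7: 11101 XOR 11001 = 00100
  pos 9: 10010 XOR 11001 = 01011
  pos 10: 10110 XOR 11001 = 01111
  pos 11: 11110 XOR 11001 = 00111
Remainder = 1111 (nonzero — an error is detected).

1111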